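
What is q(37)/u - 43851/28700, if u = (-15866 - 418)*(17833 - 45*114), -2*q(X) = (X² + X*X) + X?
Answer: -1511797895767/989459535400 ≈ -1.5279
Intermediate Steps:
q(X) = -X² - X/2 (q(X) = -((X² + X*X) + X)/2 = -((X² + X²) + X)/2 = -(2*X² + X)/2 = -(X + 2*X²)/2 = -X² - X/2)
u = -206855652 (u = -16284*(17833 - 5130) = -16284*12703 = -206855652)
q(37)/u - 43851/28700 = -1*37*(½ + 37)/(-206855652) - 43851/28700 = -1*37*75/2*(-1/206855652) - 43851*1/28700 = -2775/2*(-1/206855652) - 43851/28700 = 925/137903768 - 43851/28700 = -1511797895767/989459535400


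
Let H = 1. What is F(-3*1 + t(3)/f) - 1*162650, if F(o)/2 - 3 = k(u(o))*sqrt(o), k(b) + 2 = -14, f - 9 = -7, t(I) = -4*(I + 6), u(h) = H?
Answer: -162644 - 32*I*sqrt(21) ≈ -1.6264e+5 - 146.64*I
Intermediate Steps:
u(h) = 1
t(I) = -24 - 4*I (t(I) = -4*(6 + I) = -24 - 4*I)
f = 2 (f = 9 - 7 = 2)
k(b) = -16 (k(b) = -2 - 14 = -16)
F(o) = 6 - 32*sqrt(o) (F(o) = 6 + 2*(-16*sqrt(o)) = 6 - 32*sqrt(o))
F(-3*1 + t(3)/f) - 1*162650 = (6 - 32*sqrt(-3*1 + (-24 - 4*3)/2)) - 1*162650 = (6 - 32*sqrt(-3 + (-24 - 12)*(1/2))) - 162650 = (6 - 32*sqrt(-3 - 36*1/2)) - 162650 = (6 - 32*sqrt(-3 - 18)) - 162650 = (6 - 32*I*sqrt(21)) - 162650 = -162644 - 32*I*sqrt(21)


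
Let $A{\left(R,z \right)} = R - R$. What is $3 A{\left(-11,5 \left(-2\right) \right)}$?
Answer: $0$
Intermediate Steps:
$A{\left(R,z \right)} = 0$
$3 A{\left(-11,5 \left(-2\right) \right)} = 3 \cdot 0 = 0$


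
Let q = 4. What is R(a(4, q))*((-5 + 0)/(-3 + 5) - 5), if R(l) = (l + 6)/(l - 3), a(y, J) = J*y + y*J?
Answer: -285/29 ≈ -9.8276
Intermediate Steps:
a(y, J) = 2*J*y (a(y, J) = J*y + J*y = 2*J*y)
R(l) = (6 + l)/(-3 + l)
R(a(4, q))*((-5 + 0)/(-3 + 5) - 5) = ((6 + 2*4*4)/(-3 + 2*4*4))*((-5 + 0)/(-3 + 5) - 5) = ((6 + 32)/(-3 + 32))*(-5/2 - 5) = (38/29)*(-5*½ - 5) = ((1/29)*38)*(-5/2 - 5) = (38/29)*(-15/2) = -285/29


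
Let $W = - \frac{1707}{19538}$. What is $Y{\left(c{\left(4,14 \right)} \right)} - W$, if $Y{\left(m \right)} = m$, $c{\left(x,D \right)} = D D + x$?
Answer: $\frac{3909307}{19538} \approx 200.09$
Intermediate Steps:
$c{\left(x,D \right)} = x + D^{2}$ ($c{\left(x,D \right)} = D^{2} + x = x + D^{2}$)
$W = - \frac{1707}{19538}$ ($W = \left(-1707\right) \frac{1}{19538} = - \frac{1707}{19538} \approx -0.087368$)
$Y{\left(c{\left(4,14 \right)} \right)} - W = \left(4 + 14^{2}\right) - - \frac{1707}{19538} = \left(4 + 196\right) + \frac{1707}{19538} = 200 + \frac{1707}{19538} = \frac{3909307}{19538}$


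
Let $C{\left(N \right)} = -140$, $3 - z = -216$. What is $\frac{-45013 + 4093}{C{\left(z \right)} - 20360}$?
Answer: $\frac{2046}{1025} \approx 1.9961$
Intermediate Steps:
$z = 219$ ($z = 3 - -216 = 3 + 216 = 219$)
$\frac{-45013 + 4093}{C{\left(z \right)} - 20360} = \frac{-45013 + 4093}{-140 - 20360} = - \frac{40920}{-20500} = \left(-40920\right) \left(- \frac{1}{20500}\right) = \frac{2046}{1025}$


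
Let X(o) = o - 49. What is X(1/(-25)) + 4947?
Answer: 122449/25 ≈ 4898.0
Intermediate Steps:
X(o) = -49 + o
X(1/(-25)) + 4947 = (-49 + 1/(-25)) + 4947 = (-49 - 1/25) + 4947 = -1226/25 + 4947 = 122449/25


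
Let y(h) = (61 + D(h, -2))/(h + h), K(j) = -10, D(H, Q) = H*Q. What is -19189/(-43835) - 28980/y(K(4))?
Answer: 2823146701/394515 ≈ 7156.0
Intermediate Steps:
y(h) = (61 - 2*h)/(2*h) (y(h) = (61 + h*(-2))/(h + h) = (61 - 2*h)/((2*h)) = (61 - 2*h)*(1/(2*h)) = (61 - 2*h)/(2*h))
-19189/(-43835) - 28980/y(K(4)) = -19189/(-43835) - 28980*(-10/(61/2 - 1*(-10))) = -19189*(-1/43835) - 28980*(-10/(61/2 + 10)) = 19189/43835 - 28980/((-⅒*81/2)) = 19189/43835 - 28980/(-81/20) = 19189/43835 - 28980*(-20/81) = 19189/43835 + 64400/9 = 2823146701/394515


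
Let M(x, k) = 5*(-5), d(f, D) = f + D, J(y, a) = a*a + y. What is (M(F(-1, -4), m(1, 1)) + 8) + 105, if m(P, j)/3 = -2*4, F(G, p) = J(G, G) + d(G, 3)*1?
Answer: 88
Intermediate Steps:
J(y, a) = y + a² (J(y, a) = a² + y = y + a²)
d(f, D) = D + f
F(G, p) = 3 + G² + 2*G (F(G, p) = (G + G²) + (3 + G)*1 = (G + G²) + (3 + G) = 3 + G² + 2*G)
m(P, j) = -24 (m(P, j) = 3*(-2*4) = 3*(-8) = -24)
M(x, k) = -25
(M(F(-1, -4), m(1, 1)) + 8) + 105 = (-25 + 8) + 105 = -17 + 105 = 88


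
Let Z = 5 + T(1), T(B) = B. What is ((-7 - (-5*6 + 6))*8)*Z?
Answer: 816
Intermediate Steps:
Z = 6 (Z = 5 + 1 = 6)
((-7 - (-5*6 + 6))*8)*Z = ((-7 - (-5*6 + 6))*8)*6 = ((-7 - (-30 + 6))*8)*6 = ((-7 - 1*(-24))*8)*6 = ((-7 + 24)*8)*6 = (17*8)*6 = 136*6 = 816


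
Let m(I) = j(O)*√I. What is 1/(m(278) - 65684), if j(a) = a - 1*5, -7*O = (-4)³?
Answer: -1609258/105702385573 - 203*√278/211404771146 ≈ -1.5240e-5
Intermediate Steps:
O = 64/7 (O = -⅐*(-4)³ = -⅐*(-64) = 64/7 ≈ 9.1429)
j(a) = -5 + a (j(a) = a - 5 = -5 + a)
m(I) = 29*√I/7 (m(I) = (-5 + 64/7)*√I = 29*√I/7)
1/(m(278) - 65684) = 1/(29*√278/7 - 65684) = 1/(-65684 + 29*√278/7)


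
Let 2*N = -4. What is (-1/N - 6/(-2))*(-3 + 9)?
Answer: 21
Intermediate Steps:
N = -2 (N = (½)*(-4) = -2)
(-1/N - 6/(-2))*(-3 + 9) = (-1/(-2) - 6/(-2))*(-3 + 9) = (-1*(-½) - 6*(-½))*6 = (½ + 3)*6 = (7/2)*6 = 21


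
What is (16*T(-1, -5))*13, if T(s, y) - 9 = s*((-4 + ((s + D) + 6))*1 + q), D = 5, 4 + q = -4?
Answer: 2288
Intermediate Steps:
q = -8 (q = -4 - 4 = -8)
T(s, y) = 9 + s*(-1 + s) (T(s, y) = 9 + s*((-4 + ((s + 5) + 6))*1 - 8) = 9 + s*((-4 + ((5 + s) + 6))*1 - 8) = 9 + s*((-4 + (11 + s))*1 - 8) = 9 + s*((7 + s)*1 - 8) = 9 + s*((7 + s) - 8) = 9 + s*(-1 + s))
(16*T(-1, -5))*13 = (16*(9 + (-1)² - 1*(-1)))*13 = (16*(9 + 1 + 1))*13 = (16*11)*13 = 176*13 = 2288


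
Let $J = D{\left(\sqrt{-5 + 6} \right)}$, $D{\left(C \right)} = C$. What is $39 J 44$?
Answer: $1716$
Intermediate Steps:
$J = 1$ ($J = \sqrt{-5 + 6} = \sqrt{1} = 1$)
$39 J 44 = 39 \cdot 1 \cdot 44 = 39 \cdot 44 = 1716$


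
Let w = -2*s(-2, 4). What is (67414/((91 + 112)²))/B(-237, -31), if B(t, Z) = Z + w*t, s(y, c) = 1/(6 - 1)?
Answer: 337070/13145671 ≈ 0.025641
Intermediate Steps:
s(y, c) = ⅕ (s(y, c) = 1/5 = ⅕)
w = -⅖ (w = -2*⅕ = -⅖ ≈ -0.40000)
B(t, Z) = Z - 2*t/5
(67414/((91 + 112)²))/B(-237, -31) = (67414/((91 + 112)²))/(-31 - ⅖*(-237)) = (67414/(203²))/(-31 + 474/5) = (67414/41209)/(319/5) = (67414*(1/41209))*(5/319) = (67414/41209)*(5/319) = 337070/13145671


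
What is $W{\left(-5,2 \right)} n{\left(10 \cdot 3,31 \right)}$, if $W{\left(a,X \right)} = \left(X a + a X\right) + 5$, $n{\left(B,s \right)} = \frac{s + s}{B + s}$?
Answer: $- \frac{930}{61} \approx -15.246$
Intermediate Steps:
$n{\left(B,s \right)} = \frac{2 s}{B + s}$
$W{\left(a,X \right)} = 5 + 2 X a$ ($W{\left(a,X \right)} = \left(X a + X a\right) + 5 = 2 X a + 5 = 5 + 2 X a$)
$W{\left(-5,2 \right)} n{\left(10 \cdot 3,31 \right)} = \left(5 + 2 \cdot 2 \left(-5\right)\right) 2 \cdot 31 \frac{1}{10 \cdot 3 + 31} = \left(5 - 20\right) 2 \cdot 31 \frac{1}{30 + 31} = - 15 \cdot 2 \cdot 31 \cdot \frac{1}{61} = \left(-15\right) \frac{62}{61} = - \frac{930}{61}$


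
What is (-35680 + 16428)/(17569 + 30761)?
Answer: -9626/24165 ≈ -0.39834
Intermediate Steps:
(-35680 + 16428)/(17569 + 30761) = -19252/48330 = -19252*1/48330 = -9626/24165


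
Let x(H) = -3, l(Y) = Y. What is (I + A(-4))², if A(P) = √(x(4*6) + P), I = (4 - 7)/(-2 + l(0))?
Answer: -19/4 + 3*I*√7 ≈ -4.75 + 7.9373*I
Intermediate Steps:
I = 3/2 (I = (4 - 7)/(-2 + 0) = -3/(-2) = -3*(-½) = 3/2 ≈ 1.5000)
A(P) = √(-3 + P)
(I + A(-4))² = (3/2 + √(-3 - 4))² = (3/2 + √(-7))² = (3/2 + I*√7)²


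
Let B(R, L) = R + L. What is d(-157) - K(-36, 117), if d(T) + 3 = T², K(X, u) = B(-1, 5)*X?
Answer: 24790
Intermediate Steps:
B(R, L) = L + R
K(X, u) = 4*X (K(X, u) = (5 - 1)*X = 4*X)
d(T) = -3 + T²
d(-157) - K(-36, 117) = (-3 + (-157)²) - 4*(-36) = (-3 + 24649) - 1*(-144) = 24646 + 144 = 24790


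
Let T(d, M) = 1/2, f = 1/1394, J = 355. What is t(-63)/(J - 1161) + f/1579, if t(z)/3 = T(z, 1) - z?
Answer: -419313697/1774107556 ≈ -0.23635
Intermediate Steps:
f = 1/1394 ≈ 0.00071736
T(d, M) = 1/2
t(z) = 3/2 - 3*z (t(z) = 3*(1/2 - z) = 3/2 - 3*z)
t(-63)/(J - 1161) + f/1579 = (3/2 - 3*(-63))/(355 - 1161) + (1/1394)/1579 = (3/2 + 189)/(-806) + (1/1394)*(1/1579) = (381/2)*(-1/806) + 1/2201126 = -381/1612 + 1/2201126 = -419313697/1774107556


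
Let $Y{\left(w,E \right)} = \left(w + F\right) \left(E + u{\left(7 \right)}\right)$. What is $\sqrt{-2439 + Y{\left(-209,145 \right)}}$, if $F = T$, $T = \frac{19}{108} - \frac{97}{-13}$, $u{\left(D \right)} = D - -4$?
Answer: $\frac{2 i \sqrt{76166}}{3} \approx 183.99 i$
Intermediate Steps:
$u{\left(D \right)} = 4 + D$ ($u{\left(D \right)} = D + 4 = 4 + D$)
$T = \frac{10723}{1404}$ ($T = 19 \cdot \frac{1}{108} - - \frac{97}{13} = \frac{19}{108} + \frac{97}{13} = \frac{10723}{1404} \approx 7.6375$)
$F = \frac{10723}{1404} \approx 7.6375$
$Y{\left(w,E \right)} = \left(11 + E\right) \left(\frac{10723}{1404} + w\right)$ ($Y{\left(w,E \right)} = \left(w + \frac{10723}{1404}\right) \left(E + \left(4 + 7\right)\right) = \left(\frac{10723}{1404} + w\right) \left(E + 11\right) = \left(\frac{10723}{1404} + w\right) \left(11 + E\right) = \left(11 + E\right) \left(\frac{10723}{1404} + w\right)$)
$\sqrt{-2439 + Y{\left(-209,145 \right)}} = \sqrt{-2439 + \left(\frac{117953}{1404} + 11 \left(-209\right) + \frac{10723}{1404} \cdot 145 + 145 \left(-209\right)\right)} = \sqrt{-2439 + \left(\frac{117953}{1404} - 2299 + \frac{1554835}{1404} - 30305\right)} = \sqrt{-2439 - \frac{282713}{9}} = \sqrt{- \frac{304664}{9}} = \frac{2 i \sqrt{76166}}{3}$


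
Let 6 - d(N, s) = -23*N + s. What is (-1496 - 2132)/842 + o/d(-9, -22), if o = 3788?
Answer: -1919454/75359 ≈ -25.471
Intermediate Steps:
d(N, s) = 6 - s + 23*N (d(N, s) = 6 - (-23*N + s) = 6 - (s - 23*N) = 6 + (-s + 23*N) = 6 - s + 23*N)
(-1496 - 2132)/842 + o/d(-9, -22) = (-1496 - 2132)/842 + 3788/(6 - 1*(-22) + 23*(-9)) = -3628*1/842 + 3788/(6 + 22 - 207) = -1814/421 + 3788/(-179) = -1814/421 + 3788*(-1/179) = -1814/421 - 3788/179 = -1919454/75359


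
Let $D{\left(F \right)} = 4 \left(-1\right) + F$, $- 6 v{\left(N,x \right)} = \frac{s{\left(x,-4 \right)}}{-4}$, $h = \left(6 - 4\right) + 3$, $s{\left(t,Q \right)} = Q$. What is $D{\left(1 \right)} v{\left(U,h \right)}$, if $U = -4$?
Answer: $\frac{1}{2} \approx 0.5$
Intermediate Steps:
$h = 5$ ($h = 2 + 3 = 5$)
$v{\left(N,x \right)} = - \frac{1}{6}$ ($v{\left(N,x \right)} = - \frac{\left(-4\right) \frac{1}{-4}}{6} = - \frac{\left(-4\right) \left(- \frac{1}{4}\right)}{6} = \left(- \frac{1}{6}\right) 1 = - \frac{1}{6}$)
$D{\left(F \right)} = -4 + F$
$D{\left(1 \right)} v{\left(U,h \right)} = \left(-4 + 1\right) \left(- \frac{1}{6}\right) = \left(-3\right) \left(- \frac{1}{6}\right) = \frac{1}{2}$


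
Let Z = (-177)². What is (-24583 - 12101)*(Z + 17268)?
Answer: -1782732348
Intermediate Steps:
Z = 31329
(-24583 - 12101)*(Z + 17268) = (-24583 - 12101)*(31329 + 17268) = -36684*48597 = -1782732348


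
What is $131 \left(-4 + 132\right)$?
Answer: $16768$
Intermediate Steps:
$131 \left(-4 + 132\right) = 131 \cdot 128 = 16768$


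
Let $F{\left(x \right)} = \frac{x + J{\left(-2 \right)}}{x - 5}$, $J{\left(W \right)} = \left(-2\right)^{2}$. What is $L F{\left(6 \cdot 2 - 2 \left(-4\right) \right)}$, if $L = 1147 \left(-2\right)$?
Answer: $- \frac{18352}{5} \approx -3670.4$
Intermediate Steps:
$J{\left(W \right)} = 4$
$L = -2294$
$F{\left(x \right)} = \frac{4 + x}{-5 + x}$ ($F{\left(x \right)} = \frac{x + 4}{x - 5} = \frac{4 + x}{-5 + x}$)
$L F{\left(6 \cdot 2 - 2 \left(-4\right) \right)} = - 2294 \frac{4 + \left(6 \cdot 2 - 2 \left(-4\right)\right)}{-5 + \left(6 \cdot 2 - 2 \left(-4\right)\right)} = - 2294 \frac{4 + \left(12 - -8\right)}{-5 + \left(12 - -8\right)} = - 2294 \frac{4 + \left(12 + 8\right)}{-5 + \left(12 + 8\right)} = - 2294 \frac{4 + 20}{-5 + 20} = - 2294 \cdot \frac{1}{15} \cdot 24 = \left(-2294\right) \frac{8}{5} = - \frac{18352}{5}$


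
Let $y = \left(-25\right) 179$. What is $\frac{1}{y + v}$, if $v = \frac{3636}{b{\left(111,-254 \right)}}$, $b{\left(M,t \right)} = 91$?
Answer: $- \frac{91}{403589} \approx -0.00022548$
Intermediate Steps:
$y = -4475$
$v = \frac{3636}{91} \approx 39.956$
$\frac{1}{y + v} = \frac{1}{-4475 + \frac{3636}{91}} = \frac{1}{- \frac{403589}{91}} = - \frac{91}{403589}$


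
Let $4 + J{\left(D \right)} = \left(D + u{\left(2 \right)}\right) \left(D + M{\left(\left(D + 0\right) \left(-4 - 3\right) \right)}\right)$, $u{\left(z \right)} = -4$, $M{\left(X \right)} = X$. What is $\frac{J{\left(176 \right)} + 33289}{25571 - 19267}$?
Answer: $- \frac{148347}{6304} \approx -23.532$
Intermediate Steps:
$J{\left(D \right)} = -4 - 6 D \left(-4 + D\right)$ ($J{\left(D \right)} = -4 + \left(D - 4\right) \left(D + \left(D + 0\right) \left(-4 - 3\right)\right) = -4 + \left(-4 + D\right) \left(D + D \left(-7\right)\right) = -4 + \left(-4 + D\right) \left(D - 7 D\right) = -4 + \left(-4 + D\right) \left(- 6 D\right) = -4 - 6 D \left(-4 + D\right)$)
$\frac{J{\left(176 \right)} + 33289}{25571 - 19267} = \frac{\left(-4 - 6 \cdot 176^{2} + 24 \cdot 176\right) + 33289}{25571 - 19267} = \frac{\left(-4 - 185856 + 4224\right) + 33289}{6304} = \left(\left(-4 - 185856 + 4224\right) + 33289\right) \frac{1}{6304} = \left(-181636 + 33289\right) \frac{1}{6304} = \left(-148347\right) \frac{1}{6304} = - \frac{148347}{6304}$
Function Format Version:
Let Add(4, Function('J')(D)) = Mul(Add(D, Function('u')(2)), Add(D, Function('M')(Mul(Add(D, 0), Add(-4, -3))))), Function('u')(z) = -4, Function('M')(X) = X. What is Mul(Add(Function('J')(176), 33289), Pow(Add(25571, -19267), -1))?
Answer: Rational(-148347, 6304) ≈ -23.532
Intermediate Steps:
Function('J')(D) = Add(-4, Mul(-6, D, Add(-4, D))) (Function('J')(D) = Add(-4, Mul(Add(D, -4), Add(D, Mul(Add(D, 0), Add(-4, -3))))) = Add(-4, Mul(Add(-4, D), Add(D, Mul(D, -7)))) = Add(-4, Mul(Add(-4, D), Add(D, Mul(-7, D)))) = Add(-4, Mul(Add(-4, D), Mul(-6, D))) = Add(-4, Mul(-6, D, Add(-4, D))))
Mul(Add(Function('J')(176), 33289), Pow(Add(25571, -19267), -1)) = Mul(Add(Add(-4, Mul(-6, Pow(176, 2)), Mul(24, 176)), 33289), Pow(Add(25571, -19267), -1)) = Mul(Add(Add(-4, Mul(-6, 30976), 4224), 33289), Pow(6304, -1)) = Mul(Add(Add(-4, -185856, 4224), 33289), Rational(1, 6304)) = Mul(Add(-181636, 33289), Rational(1, 6304)) = Mul(-148347, Rational(1, 6304)) = Rational(-148347, 6304)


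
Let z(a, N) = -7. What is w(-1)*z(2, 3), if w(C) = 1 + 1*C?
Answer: 0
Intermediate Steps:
w(C) = 1 + C
w(-1)*z(2, 3) = (1 - 1)*(-7) = 0*(-7) = 0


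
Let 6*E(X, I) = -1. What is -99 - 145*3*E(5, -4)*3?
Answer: 237/2 ≈ 118.50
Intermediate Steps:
E(X, I) = -⅙ (E(X, I) = (⅙)*(-1) = -⅙)
-99 - 145*3*E(5, -4)*3 = -99 - 145*3*(-⅙)*3 = -99 - (-145)*3/2 = -99 - 145*(-3/2) = -99 + 435/2 = 237/2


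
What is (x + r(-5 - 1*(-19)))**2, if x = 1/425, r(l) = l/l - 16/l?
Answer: 174724/8850625 ≈ 0.019741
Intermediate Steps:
r(l) = 1 - 16/l
x = 1/425 ≈ 0.0023529
(x + r(-5 - 1*(-19)))**2 = (1/425 + (-16 + (-5 - 1*(-19)))/(-5 - 1*(-19)))**2 = (1/425 + (-16 + (-5 + 19))/(-5 + 19))**2 = (1/425 + (-16 + 14)/14)**2 = (1/425 + (1/14)*(-2))**2 = (1/425 - 1/7)**2 = (-418/2975)**2 = 174724/8850625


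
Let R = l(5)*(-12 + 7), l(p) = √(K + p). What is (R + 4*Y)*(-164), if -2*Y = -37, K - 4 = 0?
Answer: -9676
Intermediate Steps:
K = 4 (K = 4 + 0 = 4)
Y = 37/2 (Y = -½*(-37) = 37/2 ≈ 18.500)
l(p) = √(4 + p)
R = -15 (R = √(4 + 5)*(-12 + 7) = √9*(-5) = 3*(-5) = -15)
(R + 4*Y)*(-164) = (-15 + 4*(37/2))*(-164) = (-15 + 74)*(-164) = 59*(-164) = -9676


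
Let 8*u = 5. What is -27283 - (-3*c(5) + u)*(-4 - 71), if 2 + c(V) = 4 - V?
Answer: -212489/8 ≈ -26561.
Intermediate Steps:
u = 5/8 (u = (⅛)*5 = 5/8 ≈ 0.62500)
c(V) = 2 - V (c(V) = -2 + (4 - V) = 2 - V)
-27283 - (-3*c(5) + u)*(-4 - 71) = -27283 - (-3*(2 - 1*5) + 5/8)*(-4 - 71) = -27283 - (-3*(2 - 5) + 5/8)*(-75) = -27283 - (-3*(-3) + 5/8)*(-75) = -27283 - (9 + 5/8)*(-75) = -27283 - 77*(-75)/8 = -27283 - 1*(-5775/8) = -27283 + 5775/8 = -212489/8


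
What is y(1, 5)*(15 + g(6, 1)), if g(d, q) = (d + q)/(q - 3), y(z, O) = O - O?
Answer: 0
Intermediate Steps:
y(z, O) = 0
g(d, q) = (d + q)/(-3 + q)
y(1, 5)*(15 + g(6, 1)) = 0*(15 + (6 + 1)/(-3 + 1)) = 0*(15 + 7/(-2)) = 0*(15 - 1/2*7) = 0*(15 - 7/2) = 0*(23/2) = 0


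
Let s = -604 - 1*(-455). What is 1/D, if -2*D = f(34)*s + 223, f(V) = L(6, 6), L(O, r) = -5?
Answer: -1/484 ≈ -0.0020661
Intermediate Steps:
f(V) = -5
s = -149 (s = -604 + 455 = -149)
D = -484 (D = -(-5*(-149) + 223)/2 = -(745 + 223)/2 = -½*968 = -484)
1/D = 1/(-484) = -1/484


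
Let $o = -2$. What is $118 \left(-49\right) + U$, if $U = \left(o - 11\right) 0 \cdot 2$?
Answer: $-5782$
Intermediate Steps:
$U = 0$ ($U = \left(-2 - 11\right) 0 \cdot 2 = \left(-13\right) 0 = 0$)
$118 \left(-49\right) + U = 118 \left(-49\right) + 0 = -5782 + 0 = -5782$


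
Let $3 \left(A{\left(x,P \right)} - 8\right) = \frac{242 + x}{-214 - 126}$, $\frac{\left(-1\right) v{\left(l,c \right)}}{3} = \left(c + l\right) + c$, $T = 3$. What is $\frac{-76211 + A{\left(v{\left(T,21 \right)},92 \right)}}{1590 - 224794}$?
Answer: $\frac{77727167}{227668080} \approx 0.34141$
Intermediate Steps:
$v{\left(l,c \right)} = - 6 c - 3 l$ ($v{\left(l,c \right)} = - 3 \left(\left(c + l\right) + c\right) = - 3 \left(l + 2 c\right) = - 6 c - 3 l$)
$A{\left(x,P \right)} = \frac{3959}{510} - \frac{x}{1020}$ ($A{\left(x,P \right)} = 8 + \frac{\left(242 + x\right) \frac{1}{-214 - 126}}{3} = 8 + \frac{\left(242 + x\right) \frac{1}{-340}}{3} = 8 + \frac{\left(242 + x\right) \left(- \frac{1}{340}\right)}{3} = 8 + \frac{- \frac{121}{170} - \frac{x}{340}}{3} = 8 - \left(\frac{121}{510} + \frac{x}{1020}\right) = \frac{3959}{510} - \frac{x}{1020}$)
$\frac{-76211 + A{\left(v{\left(T,21 \right)},92 \right)}}{1590 - 224794} = \frac{-76211 + \left(\frac{3959}{510} - \frac{\left(-6\right) 21 - 9}{1020}\right)}{1590 - 224794} = \frac{-76211 + \left(\frac{3959}{510} - \frac{-126 - 9}{1020}\right)}{-223204} = \left(-76211 + \left(\frac{3959}{510} - - \frac{9}{68}\right)\right) \left(- \frac{1}{223204}\right) = \left(-76211 + \left(\frac{3959}{510} + \frac{9}{68}\right)\right) \left(- \frac{1}{223204}\right) = \left(-76211 + \frac{8053}{1020}\right) \left(- \frac{1}{223204}\right) = \left(- \frac{77727167}{1020}\right) \left(- \frac{1}{223204}\right) = \frac{77727167}{227668080}$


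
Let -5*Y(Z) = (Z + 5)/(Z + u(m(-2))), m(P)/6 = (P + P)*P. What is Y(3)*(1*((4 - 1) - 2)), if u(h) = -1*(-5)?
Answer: -⅕ ≈ -0.20000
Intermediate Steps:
m(P) = 12*P² (m(P) = 6*((P + P)*P) = 6*((2*P)*P) = 6*(2*P²) = 12*P²)
u(h) = 5
Y(Z) = -⅕ (Y(Z) = -(Z + 5)/(5*(Z + 5)) = -(5 + Z)/(5*(5 + Z)) = -⅕*1 = -⅕)
Y(3)*(1*((4 - 1) - 2)) = -((4 - 1) - 2)/5 = -(3 - 2)/5 = -1/5 = -⅕*1 = -⅕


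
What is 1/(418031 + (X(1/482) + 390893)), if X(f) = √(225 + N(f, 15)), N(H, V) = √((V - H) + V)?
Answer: 1/(808924 + √(225 + √6969238/482)) ≈ 1.2362e-6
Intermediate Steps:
N(H, V) = √(-H + 2*V)
X(f) = √(225 + √(30 - f)) (X(f) = √(225 + √(-f + 2*15)) = √(225 + √(-f + 30)) = √(225 + √(30 - f)))
1/(418031 + (X(1/482) + 390893)) = 1/(418031 + (√(225 + √(30 - 1/482)) + 390893)) = 1/(418031 + (√(225 + √(14459/482)) + 390893)) = 1/(418031 + (√(225 + √6969238/482) + 390893)) = 1/(418031 + (390893 + √(225 + √6969238/482))) = 1/(808924 + √(225 + √6969238/482))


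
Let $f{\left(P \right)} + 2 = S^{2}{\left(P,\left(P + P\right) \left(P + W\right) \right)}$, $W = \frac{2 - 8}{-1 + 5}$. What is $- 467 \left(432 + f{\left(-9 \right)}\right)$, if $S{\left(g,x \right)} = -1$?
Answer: $-201277$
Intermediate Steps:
$W = - \frac{3}{2}$ ($W = \frac{2 - 8}{4} = \left(2 - 8\right) \frac{1}{4} = \left(-6\right) \frac{1}{4} = - \frac{3}{2} \approx -1.5$)
$f{\left(P \right)} = -1$ ($f{\left(P \right)} = -2 + \left(-1\right)^{2} = -2 + 1 = -1$)
$- 467 \left(432 + f{\left(-9 \right)}\right) = - 467 \left(432 - 1\right) = - 467 \cdot 431 = \left(-1\right) 201277 = -201277$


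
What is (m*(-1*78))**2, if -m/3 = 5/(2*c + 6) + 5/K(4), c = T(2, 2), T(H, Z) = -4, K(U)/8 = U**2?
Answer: 1358291025/4096 ≈ 3.3161e+5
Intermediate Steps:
K(U) = 8*U**2
c = -4
m = 945/128 (m = -3*(5/(2*(-4) + 6) + 5/((8*4**2))) = -3*(5/(-8 + 6) + 5/((8*16))) = -3*(5/(-2) + 5/128) = -3*(5*(-1/2) + 5*(1/128)) = -3*(-5/2 + 5/128) = -3*(-315/128) = 945/128 ≈ 7.3828)
(m*(-1*78))**2 = (945*(-1*78)/128)**2 = ((945/128)*(-78))**2 = (-36855/64)**2 = 1358291025/4096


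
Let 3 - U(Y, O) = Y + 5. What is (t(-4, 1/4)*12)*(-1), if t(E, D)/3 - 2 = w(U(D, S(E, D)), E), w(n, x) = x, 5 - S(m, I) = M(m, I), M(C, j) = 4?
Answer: 72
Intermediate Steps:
S(m, I) = 1 (S(m, I) = 5 - 1*4 = 5 - 4 = 1)
U(Y, O) = -2 - Y (U(Y, O) = 3 - (Y + 5) = 3 - (5 + Y) = 3 + (-5 - Y) = -2 - Y)
t(E, D) = 6 + 3*E
(t(-4, 1/4)*12)*(-1) = ((6 + 3*(-4))*12)*(-1) = ((6 - 12)*12)*(-1) = -6*12*(-1) = -72*(-1) = 72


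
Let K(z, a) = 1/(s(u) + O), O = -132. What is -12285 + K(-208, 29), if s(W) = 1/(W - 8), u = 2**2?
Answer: -6498769/529 ≈ -12285.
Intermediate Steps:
u = 4
s(W) = 1/(-8 + W)
K(z, a) = -4/529 (K(z, a) = 1/(1/(-8 + 4) - 132) = 1/(1/(-4) - 132) = 1/(-1/4 - 132) = 1/(-529/4) = -4/529)
-12285 + K(-208, 29) = -12285 - 4/529 = -6498769/529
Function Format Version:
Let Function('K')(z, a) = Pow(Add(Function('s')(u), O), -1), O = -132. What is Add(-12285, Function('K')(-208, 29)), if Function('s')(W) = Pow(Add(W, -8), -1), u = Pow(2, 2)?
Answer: Rational(-6498769, 529) ≈ -12285.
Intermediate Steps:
u = 4
Function('s')(W) = Pow(Add(-8, W), -1)
Function('K')(z, a) = Rational(-4, 529) (Function('K')(z, a) = Pow(Add(Pow(Add(-8, 4), -1), -132), -1) = Pow(Add(Pow(-4, -1), -132), -1) = Pow(Add(Rational(-1, 4), -132), -1) = Pow(Rational(-529, 4), -1) = Rational(-4, 529))
Add(-12285, Function('K')(-208, 29)) = Add(-12285, Rational(-4, 529)) = Rational(-6498769, 529)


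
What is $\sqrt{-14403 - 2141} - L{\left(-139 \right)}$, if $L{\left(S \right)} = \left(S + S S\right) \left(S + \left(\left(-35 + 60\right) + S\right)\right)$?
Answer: $4853046 + 4 i \sqrt{1034} \approx 4.853 \cdot 10^{6} + 128.62 i$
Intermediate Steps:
$L{\left(S \right)} = \left(25 + 2 S\right) \left(S + S^{2}\right)$ ($L{\left(S \right)} = \left(S + S^{2}\right) \left(S + \left(25 + S\right)\right) = \left(S + S^{2}\right) \left(25 + 2 S\right) = \left(25 + 2 S\right) \left(S + S^{2}\right)$)
$\sqrt{-14403 - 2141} - L{\left(-139 \right)} = \sqrt{-14403 - 2141} - - 139 \left(25 + 2 \left(-139\right)^{2} + 27 \left(-139\right)\right) = \sqrt{-16544} - - 139 \left(25 + 2 \cdot 19321 - 3753\right) = 4 i \sqrt{1034} - - 139 \left(25 + 38642 - 3753\right) = 4 i \sqrt{1034} - \left(-139\right) 34914 = 4 i \sqrt{1034} - -4853046 = 4 i \sqrt{1034} + 4853046 = 4853046 + 4 i \sqrt{1034}$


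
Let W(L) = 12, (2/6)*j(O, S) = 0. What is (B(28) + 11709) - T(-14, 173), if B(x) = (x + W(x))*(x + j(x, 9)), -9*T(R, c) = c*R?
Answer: 113039/9 ≈ 12560.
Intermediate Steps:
j(O, S) = 0 (j(O, S) = 3*0 = 0)
T(R, c) = -R*c/9 (T(R, c) = -c*R/9 = -R*c/9)
B(x) = x*(12 + x) (B(x) = (x + 12)*(x + 0) = (12 + x)*x = x*(12 + x))
(B(28) + 11709) - T(-14, 173) = (28*(12 + 28) + 11709) - (-1)*(-14)*173/9 = (28*40 + 11709) - 1*2422/9 = (1120 + 11709) - 2422/9 = 12829 - 2422/9 = 113039/9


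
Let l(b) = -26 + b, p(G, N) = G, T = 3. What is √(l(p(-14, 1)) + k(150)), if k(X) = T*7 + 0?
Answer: I*√19 ≈ 4.3589*I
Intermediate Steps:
k(X) = 21 (k(X) = 3*7 + 0 = 21 + 0 = 21)
√(l(p(-14, 1)) + k(150)) = √((-26 - 14) + 21) = √(-40 + 21) = √(-19) = I*√19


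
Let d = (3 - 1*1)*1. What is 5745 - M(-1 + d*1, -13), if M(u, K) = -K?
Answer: 5732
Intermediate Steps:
d = 2 (d = (3 - 1)*1 = 2*1 = 2)
5745 - M(-1 + d*1, -13) = 5745 - (-1)*(-13) = 5745 - 1*13 = 5745 - 13 = 5732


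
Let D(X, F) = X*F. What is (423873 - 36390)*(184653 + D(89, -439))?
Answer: 56410550106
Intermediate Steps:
D(X, F) = F*X
(423873 - 36390)*(184653 + D(89, -439)) = (423873 - 36390)*(184653 - 439*89) = 387483*(184653 - 39071) = 387483*145582 = 56410550106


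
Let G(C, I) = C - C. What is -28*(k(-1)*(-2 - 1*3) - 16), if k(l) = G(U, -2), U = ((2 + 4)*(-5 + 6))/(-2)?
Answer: 448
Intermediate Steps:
U = -3 (U = (6*1)*(-½) = 6*(-½) = -3)
G(C, I) = 0
k(l) = 0
-28*(k(-1)*(-2 - 1*3) - 16) = -28*(0*(-2 - 1*3) - 16) = -28*(0*(-2 - 3) - 16) = -28*(0*(-5) - 16) = -28*(0 - 16) = -28*(-16) = 448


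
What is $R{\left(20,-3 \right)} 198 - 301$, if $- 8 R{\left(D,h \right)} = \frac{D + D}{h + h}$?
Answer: $-136$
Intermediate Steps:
$R{\left(D,h \right)} = - \frac{D}{8 h}$ ($R{\left(D,h \right)} = - \frac{\left(D + D\right) \frac{1}{h + h}}{8} = - \frac{2 D \frac{1}{2 h}}{8} = - \frac{D \frac{1}{h}}{8} = - \frac{D}{8 h}$)
$R{\left(20,-3 \right)} 198 - 301 = \left(- \frac{1}{8}\right) 20 \frac{1}{-3} \cdot 198 - 301 = \left(- \frac{1}{8}\right) 20 \left(- \frac{1}{3}\right) 198 - 301 = \frac{5}{6} \cdot 198 - 301 = 165 - 301 = -136$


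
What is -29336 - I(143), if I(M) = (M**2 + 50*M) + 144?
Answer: -57079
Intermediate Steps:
I(M) = 144 + M**2 + 50*M
-29336 - I(143) = -29336 - (144 + 143**2 + 50*143) = -29336 - (144 + 20449 + 7150) = -29336 - 1*27743 = -29336 - 27743 = -57079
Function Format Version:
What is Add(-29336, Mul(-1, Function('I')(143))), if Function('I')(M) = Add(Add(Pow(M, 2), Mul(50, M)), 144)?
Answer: -57079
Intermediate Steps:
Function('I')(M) = Add(144, Pow(M, 2), Mul(50, M))
Add(-29336, Mul(-1, Function('I')(143))) = Add(-29336, Mul(-1, Add(144, Pow(143, 2), Mul(50, 143)))) = Add(-29336, Mul(-1, Add(144, 20449, 7150))) = Add(-29336, Mul(-1, 27743)) = Add(-29336, -27743) = -57079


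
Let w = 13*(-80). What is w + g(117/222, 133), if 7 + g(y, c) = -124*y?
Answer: -41157/37 ≈ -1112.4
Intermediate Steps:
g(y, c) = -7 - 124*y
w = -1040
w + g(117/222, 133) = -1040 + (-7 - 14508/222) = -1040 + (-7 - 124*39/74) = -1040 + (-7 - 2418/37) = -1040 - 2677/37 = -41157/37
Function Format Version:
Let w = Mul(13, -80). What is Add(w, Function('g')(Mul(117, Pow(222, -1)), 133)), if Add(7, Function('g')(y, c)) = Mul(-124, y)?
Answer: Rational(-41157, 37) ≈ -1112.4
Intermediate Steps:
Function('g')(y, c) = Add(-7, Mul(-124, y))
w = -1040
Add(w, Function('g')(Mul(117, Pow(222, -1)), 133)) = Add(-1040, Add(-7, Mul(-124, Mul(117, Pow(222, -1))))) = Add(-1040, Add(-7, Mul(-124, Mul(117, Rational(1, 222))))) = Add(-1040, Add(-7, Mul(-124, Rational(39, 74)))) = Add(-1040, Add(-7, Rational(-2418, 37))) = Add(-1040, Rational(-2677, 37)) = Rational(-41157, 37)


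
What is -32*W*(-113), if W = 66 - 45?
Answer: 75936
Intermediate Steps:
W = 21
-32*W*(-113) = -32*21*(-113) = -672*(-113) = 75936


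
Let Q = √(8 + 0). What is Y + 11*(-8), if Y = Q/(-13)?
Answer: -88 - 2*√2/13 ≈ -88.218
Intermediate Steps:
Q = 2*√2 (Q = √8 = 2*√2 ≈ 2.8284)
Y = -2*√2/13 (Y = (2*√2)/(-13) = (2*√2)*(-1/13) = -2*√2/13 ≈ -0.21757)
Y + 11*(-8) = -2*√2/13 + 11*(-8) = -2*√2/13 - 88 = -88 - 2*√2/13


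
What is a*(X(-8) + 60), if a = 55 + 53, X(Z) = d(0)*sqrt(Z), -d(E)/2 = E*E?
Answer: 6480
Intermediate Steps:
d(E) = -2*E**2 (d(E) = -2*E*E = -2*E**2)
X(Z) = 0 (X(Z) = (-2*0**2)*sqrt(Z) = (-2*0)*sqrt(Z) = 0*sqrt(Z) = 0)
a = 108
a*(X(-8) + 60) = 108*(0 + 60) = 108*60 = 6480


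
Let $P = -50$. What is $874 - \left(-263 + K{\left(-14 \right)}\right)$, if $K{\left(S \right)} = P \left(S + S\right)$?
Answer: $-263$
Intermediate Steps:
$K{\left(S \right)} = - 100 S$ ($K{\left(S \right)} = - 50 \left(S + S\right) = - 50 \cdot 2 S = - 100 S$)
$874 - \left(-263 + K{\left(-14 \right)}\right) = 874 - \left(-263 - -1400\right) = 874 - \left(-263 + 1400\right) = 874 - 1137 = -263$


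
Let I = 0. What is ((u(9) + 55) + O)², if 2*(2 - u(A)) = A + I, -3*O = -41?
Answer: 157609/36 ≈ 4378.0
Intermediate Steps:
O = 41/3 (O = -⅓*(-41) = 41/3 ≈ 13.667)
u(A) = 2 - A/2 (u(A) = 2 - (A + 0)/2 = 2 - A/2)
((u(9) + 55) + O)² = (((2 - ½*9) + 55) + 41/3)² = (((2 - 9/2) + 55) + 41/3)² = ((-5/2 + 55) + 41/3)² = (105/2 + 41/3)² = (397/6)² = 157609/36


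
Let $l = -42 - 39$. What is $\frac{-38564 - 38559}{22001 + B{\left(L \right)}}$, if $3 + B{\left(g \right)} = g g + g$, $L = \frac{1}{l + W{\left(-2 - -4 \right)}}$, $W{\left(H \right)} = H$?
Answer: $- \frac{481324643}{137289440} \approx -3.5059$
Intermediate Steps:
$l = -81$ ($l = -42 - 39 = -81$)
$L = - \frac{1}{79}$ ($L = \frac{1}{-81 - -2} = \frac{1}{-81 + \left(-2 + 4\right)} = \frac{1}{-81 + 2} = \frac{1}{-79} = - \frac{1}{79} \approx -0.012658$)
$B{\left(g \right)} = -3 + g + g^{2}$ ($B{\left(g \right)} = -3 + \left(g g + g\right) = -3 + \left(g^{2} + g\right) = -3 + \left(g + g^{2}\right) = -3 + g + g^{2}$)
$\frac{-38564 - 38559}{22001 + B{\left(L \right)}} = \frac{-38564 - 38559}{22001 - \left(\frac{238}{79} - \frac{1}{6241}\right)} = - \frac{77123}{22001 - \frac{18801}{6241}} = - \frac{77123}{\frac{137289440}{6241}} = \left(-77123\right) \frac{6241}{137289440} = - \frac{481324643}{137289440}$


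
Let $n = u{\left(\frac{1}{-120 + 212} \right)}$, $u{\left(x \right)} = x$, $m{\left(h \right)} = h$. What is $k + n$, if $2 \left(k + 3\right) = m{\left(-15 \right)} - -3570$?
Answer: $\frac{163255}{92} \approx 1774.5$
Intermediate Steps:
$k = \frac{3549}{2}$ ($k = -3 + \frac{-15 - -3570}{2} = -3 + \frac{-15 + 3570}{2} = -3 + \frac{1}{2} \cdot 3555 = -3 + \frac{3555}{2} = \frac{3549}{2} \approx 1774.5$)
$n = \frac{1}{92}$ ($n = \frac{1}{-120 + 212} = \frac{1}{92} \approx 0.01087$)
$k + n = \frac{3549}{2} + \frac{1}{92} = \frac{163255}{92}$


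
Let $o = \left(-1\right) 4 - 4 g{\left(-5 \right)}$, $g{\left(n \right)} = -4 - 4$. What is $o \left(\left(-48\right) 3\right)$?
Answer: $-4032$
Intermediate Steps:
$g{\left(n \right)} = -8$
$o = 28$ ($o = \left(-1\right) 4 - -32 = -4 + 32 = 28$)
$o \left(\left(-48\right) 3\right) = 28 \left(\left(-48\right) 3\right) = 28 \left(-144\right) = -4032$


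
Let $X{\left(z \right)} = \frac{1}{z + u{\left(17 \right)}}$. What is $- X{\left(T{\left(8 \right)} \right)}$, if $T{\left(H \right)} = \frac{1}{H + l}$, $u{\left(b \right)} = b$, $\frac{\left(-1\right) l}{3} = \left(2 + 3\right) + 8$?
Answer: $- \frac{31}{526} \approx -0.058935$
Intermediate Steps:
$l = -39$ ($l = - 3 \left(\left(2 + 3\right) + 8\right) = - 3 \left(5 + 8\right) = \left(-3\right) 13 = -39$)
$T{\left(H \right)} = \frac{1}{-39 + H}$ ($T{\left(H \right)} = \frac{1}{H - 39} = \frac{1}{-39 + H}$)
$X{\left(z \right)} = \frac{1}{17 + z}$ ($X{\left(z \right)} = \frac{1}{z + 17} = \frac{1}{17 + z}$)
$- X{\left(T{\left(8 \right)} \right)} = - \frac{1}{17 + \frac{1}{-39 + 8}} = - \frac{1}{17 + \frac{1}{-31}} = - \frac{1}{17 - \frac{1}{31}} = - \frac{1}{\frac{526}{31}} = \left(-1\right) \frac{31}{526} = - \frac{31}{526}$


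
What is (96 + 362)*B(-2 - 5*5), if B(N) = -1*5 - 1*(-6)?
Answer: 458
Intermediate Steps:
B(N) = 1 (B(N) = -5 + 6 = 1)
(96 + 362)*B(-2 - 5*5) = (96 + 362)*1 = 458*1 = 458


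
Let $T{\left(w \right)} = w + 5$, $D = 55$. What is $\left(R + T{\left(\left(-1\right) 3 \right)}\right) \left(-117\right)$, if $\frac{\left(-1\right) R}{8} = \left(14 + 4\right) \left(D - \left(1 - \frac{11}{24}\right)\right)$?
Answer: $917280$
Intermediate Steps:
$R = -7842$ ($R = - 8 \left(14 + 4\right) \left(55 - \left(1 - \frac{11}{24}\right)\right) = - 8 \cdot 18 \left(55 - \frac{13}{24}\right) = - 8 \cdot 18 \cdot \frac{1307}{24} = \left(-8\right) \frac{3921}{4} = -7842$)
$T{\left(w \right)} = 5 + w$
$\left(R + T{\left(\left(-1\right) 3 \right)}\right) \left(-117\right) = \left(-7842 + \left(5 - 3\right)\right) \left(-117\right) = \left(-7842 + 2\right) \left(-117\right) = \left(-7840\right) \left(-117\right) = 917280$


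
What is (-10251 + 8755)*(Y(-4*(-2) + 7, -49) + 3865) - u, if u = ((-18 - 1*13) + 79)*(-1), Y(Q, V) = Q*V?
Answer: -4682432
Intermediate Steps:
u = -48 (u = ((-18 - 13) + 79)*(-1) = (-31 + 79)*(-1) = 48*(-1) = -48)
(-10251 + 8755)*(Y(-4*(-2) + 7, -49) + 3865) - u = (-10251 + 8755)*((-4*(-2) + 7)*(-49) + 3865) - 1*(-48) = -1496*((8 + 7)*(-49) + 3865) + 48 = -1496*(15*(-49) + 3865) + 48 = -1496*(-735 + 3865) + 48 = -1496*3130 + 48 = -4682480 + 48 = -4682432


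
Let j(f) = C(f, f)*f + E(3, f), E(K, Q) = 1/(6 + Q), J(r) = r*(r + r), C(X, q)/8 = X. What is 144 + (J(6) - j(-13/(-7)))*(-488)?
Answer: -57848376/2695 ≈ -21465.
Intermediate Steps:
C(X, q) = 8*X
J(r) = 2*r² (J(r) = r*(2*r) = 2*r²)
j(f) = 1/(6 + f) + 8*f² (j(f) = (8*f)*f + 1/(6 + f) = 8*f² + 1/(6 + f) = 1/(6 + f) + 8*f²)
144 + (J(6) - j(-13/(-7)))*(-488) = 144 + (2*6² - (1 + 8*(-13/(-7))²*(6 - 13/(-7)))/(6 - 13/(-7)))*(-488) = 144 + (2*36 - (1 + 8*(-13*(-⅐))²*(6 - 13*(-⅐)))/(6 - 13*(-⅐)))*(-488) = 144 + (72 - (1 + 8*(13/7)²*(6 + 13/7))/(6 + 13/7))*(-488) = 144 + (72 - (1 + 8*(169/49)*(55/7))/55/7)*(-488) = 144 + (72 - 7*(1 + 74360/343)/55)*(-488) = 144 + (72 - 7*74703/(55*343))*(-488) = 144 + (72 - 1*74703/2695)*(-488) = 144 + (72 - 74703/2695)*(-488) = 144 + (119337/2695)*(-488) = 144 - 58236456/2695 = -57848376/2695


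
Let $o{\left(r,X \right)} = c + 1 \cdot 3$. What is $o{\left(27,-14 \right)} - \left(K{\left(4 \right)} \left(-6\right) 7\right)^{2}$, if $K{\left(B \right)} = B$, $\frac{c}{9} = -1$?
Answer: $-28230$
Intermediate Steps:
$c = -9$ ($c = 9 \left(-1\right) = -9$)
$o{\left(r,X \right)} = -6$ ($o{\left(r,X \right)} = -9 + 1 \cdot 3 = -9 + 3 = -6$)
$o{\left(27,-14 \right)} - \left(K{\left(4 \right)} \left(-6\right) 7\right)^{2} = -6 - \left(4 \left(-6\right) 7\right)^{2} = -6 - \left(\left(-24\right) 7\right)^{2} = -6 - \left(-168\right)^{2} = -6 - 28224 = -28230$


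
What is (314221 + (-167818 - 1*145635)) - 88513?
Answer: -87745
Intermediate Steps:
(314221 + (-167818 - 1*145635)) - 88513 = (314221 + (-167818 - 145635)) - 88513 = (314221 - 313453) - 88513 = 768 - 88513 = -87745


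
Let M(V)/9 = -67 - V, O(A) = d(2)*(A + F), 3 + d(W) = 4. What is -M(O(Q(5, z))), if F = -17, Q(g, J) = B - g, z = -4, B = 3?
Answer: 432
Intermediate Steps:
Q(g, J) = 3 - g
d(W) = 1 (d(W) = -3 + 4 = 1)
O(A) = -17 + A (O(A) = 1*(A - 17) = 1*(-17 + A) = -17 + A)
M(V) = -603 - 9*V (M(V) = 9*(-67 - V) = -603 - 9*V)
-M(O(Q(5, z))) = -(-603 - 9*(-17 + (3 - 1*5))) = -(-603 - 9*(-17 + (3 - 5))) = -(-603 - 9*(-17 - 2)) = -(-603 - 9*(-19)) = -(-603 + 171) = -1*(-432) = 432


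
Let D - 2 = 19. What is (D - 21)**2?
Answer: 0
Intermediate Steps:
D = 21 (D = 2 + 19 = 21)
(D - 21)**2 = (21 - 21)**2 = 0**2 = 0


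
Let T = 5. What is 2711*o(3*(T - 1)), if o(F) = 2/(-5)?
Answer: -5422/5 ≈ -1084.4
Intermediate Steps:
o(F) = -⅖ (o(F) = 2*(-⅕) = -⅖)
2711*o(3*(T - 1)) = 2711*(-⅖) = -5422/5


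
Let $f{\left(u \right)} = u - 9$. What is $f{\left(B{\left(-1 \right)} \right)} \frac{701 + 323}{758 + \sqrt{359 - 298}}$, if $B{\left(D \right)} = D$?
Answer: $- \frac{7761920}{574503} + \frac{10240 \sqrt{61}}{574503} \approx -13.371$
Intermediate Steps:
$f{\left(u \right)} = -9 + u$ ($f{\left(u \right)} = u - 9 = -9 + u$)
$f{\left(B{\left(-1 \right)} \right)} \frac{701 + 323}{758 + \sqrt{359 - 298}} = \left(-9 - 1\right) \frac{701 + 323}{758 + \sqrt{359 - 298}} = - 10 \frac{1024}{758 + \sqrt{61}} = - \frac{10240}{758 + \sqrt{61}}$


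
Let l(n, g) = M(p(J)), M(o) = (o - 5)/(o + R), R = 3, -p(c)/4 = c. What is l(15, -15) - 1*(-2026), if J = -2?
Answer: 22289/11 ≈ 2026.3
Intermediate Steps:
p(c) = -4*c
M(o) = (-5 + o)/(3 + o) (M(o) = (o - 5)/(o + 3) = (-5 + o)/(3 + o))
l(n, g) = 3/11 (l(n, g) = (-5 - 4*(-2))/(3 - 4*(-2)) = (-5 + 8)/(3 + 8) = 3/11)
l(15, -15) - 1*(-2026) = 3/11 - 1*(-2026) = 3/11 + 2026 = 22289/11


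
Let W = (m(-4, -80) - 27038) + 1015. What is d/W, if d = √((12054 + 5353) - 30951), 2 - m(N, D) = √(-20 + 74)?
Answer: -52042*I*√3386/677092387 + 12*I*√5079/677092387 ≈ -0.0044712*I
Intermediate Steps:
m(N, D) = 2 - 3*√6 (m(N, D) = 2 - √(-20 + 74) = 2 - √54 = 2 - 3*√6)
W = -26021 - 3*√6 (W = ((2 - 3*√6) - 27038) + 1015 = (-27036 - 3*√6) + 1015 = -26021 - 3*√6 ≈ -26028.)
d = 2*I*√3386 (d = √(17407 - 30951) = √(-13544) = 2*I*√3386 ≈ 116.38*I)
d/W = (2*I*√3386)/(-26021 - 3*√6) = 2*I*√3386/(-26021 - 3*√6)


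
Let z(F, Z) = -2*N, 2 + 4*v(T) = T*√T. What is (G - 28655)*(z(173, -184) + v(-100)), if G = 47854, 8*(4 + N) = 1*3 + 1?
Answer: 249587/2 - 4799750*I ≈ 1.2479e+5 - 4.7998e+6*I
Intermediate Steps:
N = -7/2 (N = -4 + (1*3 + 1)/8 = -4 + (3 + 1)/8 = -4 + (⅛)*4 = -4 + ½ = -7/2 ≈ -3.5000)
v(T) = -½ + T^(3/2)/4 (v(T) = -½ + (T*√T)/4 = -½ + T^(3/2)/4)
z(F, Z) = 7 (z(F, Z) = -2*(-7/2) = 7)
(G - 28655)*(z(173, -184) + v(-100)) = (47854 - 28655)*(7 + (-½ + (-100)^(3/2)/4)) = 19199*(7 + (-½ + (-1000*I)/4)) = 19199*(7 + (-½ - 250*I)) = 19199*(13/2 - 250*I) = 249587/2 - 4799750*I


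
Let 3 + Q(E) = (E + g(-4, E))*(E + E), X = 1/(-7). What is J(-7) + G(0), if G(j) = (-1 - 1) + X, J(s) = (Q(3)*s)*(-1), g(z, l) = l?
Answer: 1602/7 ≈ 228.86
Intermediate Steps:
X = -⅐ ≈ -0.14286
Q(E) = -3 + 4*E² (Q(E) = -3 + (E + E)*(E + E) = -3 + (2*E)*(2*E) = -3 + 4*E²)
J(s) = -33*s (J(s) = ((-3 + 4*3²)*s)*(-1) = ((-3 + 4*9)*s)*(-1) = ((-3 + 36)*s)*(-1) = (33*s)*(-1) = -33*s)
G(j) = -15/7 (G(j) = (-1 - 1) - ⅐ = -2 - ⅐ = -15/7)
J(-7) + G(0) = -33*(-7) - 15/7 = 231 - 15/7 = 1602/7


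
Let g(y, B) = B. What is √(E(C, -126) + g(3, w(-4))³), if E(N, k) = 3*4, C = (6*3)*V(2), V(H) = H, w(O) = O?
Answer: 2*I*√13 ≈ 7.2111*I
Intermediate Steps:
C = 36 (C = (6*3)*2 = 18*2 = 36)
E(N, k) = 12
√(E(C, -126) + g(3, w(-4))³) = √(12 + (-4)³) = √(12 - 64) = √(-52) = 2*I*√13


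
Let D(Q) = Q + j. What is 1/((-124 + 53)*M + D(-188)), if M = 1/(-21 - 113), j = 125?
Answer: -134/8371 ≈ -0.016008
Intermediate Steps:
M = -1/134 (M = 1/(-134) = -1/134 ≈ -0.0074627)
D(Q) = 125 + Q (D(Q) = Q + 125 = 125 + Q)
1/((-124 + 53)*M + D(-188)) = 1/((-124 + 53)*(-1/134) + (125 - 188)) = 1/(-71*(-1/134) - 63) = 1/(71/134 - 63) = 1/(-8371/134) = -134/8371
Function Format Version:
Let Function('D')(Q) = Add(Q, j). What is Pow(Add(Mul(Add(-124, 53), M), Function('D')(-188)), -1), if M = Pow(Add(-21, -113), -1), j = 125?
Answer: Rational(-134, 8371) ≈ -0.016008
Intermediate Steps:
M = Rational(-1, 134) (M = Pow(-134, -1) = Rational(-1, 134) ≈ -0.0074627)
Function('D')(Q) = Add(125, Q) (Function('D')(Q) = Add(Q, 125) = Add(125, Q))
Pow(Add(Mul(Add(-124, 53), M), Function('D')(-188)), -1) = Pow(Add(Mul(Add(-124, 53), Rational(-1, 134)), Add(125, -188)), -1) = Pow(Add(Mul(-71, Rational(-1, 134)), -63), -1) = Pow(Add(Rational(71, 134), -63), -1) = Pow(Rational(-8371, 134), -1) = Rational(-134, 8371)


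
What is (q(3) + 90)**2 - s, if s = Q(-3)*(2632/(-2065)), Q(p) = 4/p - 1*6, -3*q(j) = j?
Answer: 7001813/885 ≈ 7911.7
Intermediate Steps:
q(j) = -j/3
Q(p) = -6 + 4/p (Q(p) = 4/p - 6 = -6 + 4/p)
s = 8272/885 (s = (-6 + 4/(-3))*(2632/(-2065)) = (-6 + 4*(-1/3))*(2632*(-1/2065)) = (-6 - 4/3)*(-376/295) = -22/3*(-376/295) = 8272/885 ≈ 9.3469)
(q(3) + 90)**2 - s = (-1/3*3 + 90)**2 - 1*8272/885 = (-1 + 90)**2 - 8272/885 = 89**2 - 8272/885 = 7921 - 8272/885 = 7001813/885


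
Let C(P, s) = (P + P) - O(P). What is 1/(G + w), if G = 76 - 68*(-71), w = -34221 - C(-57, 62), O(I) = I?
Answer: -1/29260 ≈ -3.4176e-5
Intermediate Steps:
C(P, s) = P (C(P, s) = (P + P) - P = 2*P - P = P)
w = -34164 (w = -34221 - 1*(-57) = -34221 + 57 = -34164)
G = 4904 (G = 76 + 4828 = 4904)
1/(G + w) = 1/(4904 - 34164) = 1/(-29260) = -1/29260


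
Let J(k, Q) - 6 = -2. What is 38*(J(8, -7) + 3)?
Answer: 266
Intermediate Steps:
J(k, Q) = 4 (J(k, Q) = 6 - 2 = 4)
38*(J(8, -7) + 3) = 38*(4 + 3) = 38*7 = 266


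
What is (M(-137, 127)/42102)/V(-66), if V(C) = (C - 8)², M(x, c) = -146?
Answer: -73/115275276 ≈ -6.3327e-7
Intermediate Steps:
V(C) = (-8 + C)²
(M(-137, 127)/42102)/V(-66) = (-146/42102)/((-8 - 66)²) = (-146*1/42102)/((-74)²) = -73/21051/5476 = -73/21051*1/5476 = -73/115275276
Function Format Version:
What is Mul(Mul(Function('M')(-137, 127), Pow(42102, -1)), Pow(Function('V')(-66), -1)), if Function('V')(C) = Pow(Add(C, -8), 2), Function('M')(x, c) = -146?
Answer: Rational(-73, 115275276) ≈ -6.3327e-7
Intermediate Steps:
Function('V')(C) = Pow(Add(-8, C), 2)
Mul(Mul(Function('M')(-137, 127), Pow(42102, -1)), Pow(Function('V')(-66), -1)) = Mul(Mul(-146, Pow(42102, -1)), Pow(Pow(Add(-8, -66), 2), -1)) = Mul(Mul(-146, Rational(1, 42102)), Pow(Pow(-74, 2), -1)) = Mul(Rational(-73, 21051), Pow(5476, -1)) = Mul(Rational(-73, 21051), Rational(1, 5476)) = Rational(-73, 115275276)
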